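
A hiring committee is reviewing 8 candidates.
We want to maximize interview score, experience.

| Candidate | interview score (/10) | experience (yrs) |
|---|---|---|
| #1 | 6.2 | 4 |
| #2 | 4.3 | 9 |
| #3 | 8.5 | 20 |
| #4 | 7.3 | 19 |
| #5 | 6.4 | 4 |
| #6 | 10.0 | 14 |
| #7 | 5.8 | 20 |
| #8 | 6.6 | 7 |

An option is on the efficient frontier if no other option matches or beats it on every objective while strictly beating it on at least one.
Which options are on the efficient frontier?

#3, #6

#1: dominated by #3 (interview score 8.5≥6.2, experience 20≥4).
#2: dominated by #3 (interview score 8.5≥4.3, experience 20≥9).
#3: not dominated.
#4: dominated by #3 (interview score 8.5≥7.3, experience 20≥19).
#5: dominated by #3 (interview score 8.5≥6.4, experience 20≥4).
#6: not dominated (best interview score).
#7: dominated by #3 (interview score 8.5≥5.8, experience 20≥20).
#8: dominated by #3 (interview score 8.5≥6.6, experience 20≥7).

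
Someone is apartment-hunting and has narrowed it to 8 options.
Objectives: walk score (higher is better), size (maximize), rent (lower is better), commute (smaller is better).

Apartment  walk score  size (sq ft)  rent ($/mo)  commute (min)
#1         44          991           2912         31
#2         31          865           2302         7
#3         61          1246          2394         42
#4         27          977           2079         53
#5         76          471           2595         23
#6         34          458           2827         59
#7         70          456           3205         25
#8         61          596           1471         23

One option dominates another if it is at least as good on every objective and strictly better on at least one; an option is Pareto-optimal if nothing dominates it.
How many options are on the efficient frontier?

#1: not dominated.
#2: not dominated (best commute).
#3: not dominated (best size).
#4: not dominated.
#5: not dominated (best walk score).
#6: dominated by #3 (walk score 61≥34, size 1246≥458, rent 2394≤2827, commute 42≤59).
#7: dominated by #5 (walk score 76≥70, size 471≥456, rent 2595≤3205, commute 23≤25).
#8: not dominated (best rent).
Pareto-optimal: #1, #2, #3, #4, #5, #8 → 6.

6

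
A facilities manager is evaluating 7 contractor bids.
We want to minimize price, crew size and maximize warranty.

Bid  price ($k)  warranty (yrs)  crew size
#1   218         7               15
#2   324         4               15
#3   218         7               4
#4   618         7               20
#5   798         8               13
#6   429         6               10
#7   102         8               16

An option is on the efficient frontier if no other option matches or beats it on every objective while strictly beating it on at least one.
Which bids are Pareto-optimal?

#3, #5, #7

#1: dominated by #3 (price 218≤218, warranty 7≥7, crew size 4≤15).
#2: dominated by #1 (price 218≤324, warranty 7≥4, crew size 15≤15).
#3: not dominated (best crew size).
#4: dominated by #1 (price 218≤618, warranty 7≥7, crew size 15≤20).
#5: not dominated.
#6: dominated by #3 (price 218≤429, warranty 7≥6, crew size 4≤10).
#7: not dominated (best price).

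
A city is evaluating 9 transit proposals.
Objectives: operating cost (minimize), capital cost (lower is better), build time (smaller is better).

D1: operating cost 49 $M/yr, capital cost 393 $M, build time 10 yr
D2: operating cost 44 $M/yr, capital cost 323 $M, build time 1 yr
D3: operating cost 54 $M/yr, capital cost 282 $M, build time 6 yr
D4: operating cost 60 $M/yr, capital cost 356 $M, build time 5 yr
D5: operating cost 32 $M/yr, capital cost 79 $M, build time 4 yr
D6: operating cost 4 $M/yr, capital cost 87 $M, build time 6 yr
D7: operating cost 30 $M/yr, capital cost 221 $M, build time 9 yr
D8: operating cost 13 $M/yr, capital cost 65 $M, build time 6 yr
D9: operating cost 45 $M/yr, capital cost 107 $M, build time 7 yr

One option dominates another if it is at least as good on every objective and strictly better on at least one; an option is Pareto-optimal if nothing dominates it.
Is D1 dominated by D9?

Yes

D9 vs D1: operating cost 45≤49, capital cost 107≤393, build time 7≤10 — D9 is at least as good on every objective with at least one strict improvement.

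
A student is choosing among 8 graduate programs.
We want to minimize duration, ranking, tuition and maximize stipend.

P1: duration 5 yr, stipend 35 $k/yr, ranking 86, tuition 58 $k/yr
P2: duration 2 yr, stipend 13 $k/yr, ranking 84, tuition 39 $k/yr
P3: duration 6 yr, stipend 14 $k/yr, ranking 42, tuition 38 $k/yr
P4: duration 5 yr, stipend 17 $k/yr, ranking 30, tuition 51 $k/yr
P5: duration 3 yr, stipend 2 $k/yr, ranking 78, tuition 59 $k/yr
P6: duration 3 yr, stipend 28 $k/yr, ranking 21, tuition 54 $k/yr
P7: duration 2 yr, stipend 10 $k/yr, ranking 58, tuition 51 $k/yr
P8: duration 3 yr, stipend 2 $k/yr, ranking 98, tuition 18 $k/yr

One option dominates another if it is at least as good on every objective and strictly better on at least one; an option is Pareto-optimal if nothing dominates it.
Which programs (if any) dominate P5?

P6, P7

P6: duration 3≤3, stipend 28≥2, ranking 21≤78, tuition 54≤59 — dominates P5.
P7: duration 2≤3, stipend 10≥2, ranking 58≤78, tuition 51≤59 — dominates P5.
Others (P1, P2, P3, P4, P8) are each worse than P5 on at least one objective.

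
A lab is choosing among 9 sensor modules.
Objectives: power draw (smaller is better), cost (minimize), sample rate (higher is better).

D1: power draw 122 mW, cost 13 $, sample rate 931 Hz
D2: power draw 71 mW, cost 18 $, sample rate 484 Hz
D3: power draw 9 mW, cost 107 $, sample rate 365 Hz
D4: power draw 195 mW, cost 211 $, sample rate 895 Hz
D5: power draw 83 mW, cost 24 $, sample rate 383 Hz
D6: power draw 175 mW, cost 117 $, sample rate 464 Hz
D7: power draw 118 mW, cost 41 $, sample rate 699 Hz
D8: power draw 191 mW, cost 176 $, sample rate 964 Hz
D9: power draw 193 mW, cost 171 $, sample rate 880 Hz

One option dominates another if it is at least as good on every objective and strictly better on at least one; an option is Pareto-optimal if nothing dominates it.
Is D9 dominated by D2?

D2 vs D9: D2 is worse on sample rate (484 vs 880), so it does not dominate D9.

No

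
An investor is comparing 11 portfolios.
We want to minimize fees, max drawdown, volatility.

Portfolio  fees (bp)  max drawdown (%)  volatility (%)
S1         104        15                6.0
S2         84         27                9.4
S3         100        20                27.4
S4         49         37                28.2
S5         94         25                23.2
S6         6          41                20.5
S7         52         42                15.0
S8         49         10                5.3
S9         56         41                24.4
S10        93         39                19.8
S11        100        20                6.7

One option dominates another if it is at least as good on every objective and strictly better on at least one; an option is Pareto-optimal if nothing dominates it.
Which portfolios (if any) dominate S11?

S8: fees 49≤100, max drawdown 10≤20, volatility 5.3≤6.7 — dominates S11.
Others (S1, S2, S3, S4, S5, S6, S7, S9, S10) are each worse than S11 on at least one objective.

S8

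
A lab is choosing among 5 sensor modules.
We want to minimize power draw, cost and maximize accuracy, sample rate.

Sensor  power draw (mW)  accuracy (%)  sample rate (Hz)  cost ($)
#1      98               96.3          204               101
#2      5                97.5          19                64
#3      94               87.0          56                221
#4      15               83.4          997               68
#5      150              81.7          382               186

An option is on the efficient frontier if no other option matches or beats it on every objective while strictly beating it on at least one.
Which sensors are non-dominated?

#1, #2, #3, #4

#1: not dominated.
#2: not dominated (best power draw).
#3: not dominated.
#4: not dominated (best sample rate).
#5: dominated by #4 (power draw 15≤150, accuracy 83.4≥81.7, sample rate 997≥382, cost 68≤186).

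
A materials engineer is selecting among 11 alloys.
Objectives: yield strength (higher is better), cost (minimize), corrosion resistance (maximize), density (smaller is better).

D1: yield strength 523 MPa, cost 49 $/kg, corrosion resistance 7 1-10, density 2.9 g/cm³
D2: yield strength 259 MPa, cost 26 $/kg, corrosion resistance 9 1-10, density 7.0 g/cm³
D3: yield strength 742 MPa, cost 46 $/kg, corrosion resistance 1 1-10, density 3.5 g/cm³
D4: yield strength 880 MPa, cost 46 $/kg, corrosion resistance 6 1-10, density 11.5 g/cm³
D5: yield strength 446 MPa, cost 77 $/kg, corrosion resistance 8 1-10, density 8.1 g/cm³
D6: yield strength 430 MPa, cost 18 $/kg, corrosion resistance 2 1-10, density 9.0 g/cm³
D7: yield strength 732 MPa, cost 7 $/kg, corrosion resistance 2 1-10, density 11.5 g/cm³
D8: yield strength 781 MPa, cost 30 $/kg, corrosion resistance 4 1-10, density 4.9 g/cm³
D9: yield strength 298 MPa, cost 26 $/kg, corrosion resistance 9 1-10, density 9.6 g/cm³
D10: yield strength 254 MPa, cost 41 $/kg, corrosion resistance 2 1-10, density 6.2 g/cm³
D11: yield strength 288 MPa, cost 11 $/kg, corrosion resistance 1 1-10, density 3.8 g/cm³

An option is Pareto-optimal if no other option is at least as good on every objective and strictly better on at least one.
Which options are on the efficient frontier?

D1: not dominated (best density).
D2: not dominated.
D3: not dominated.
D4: not dominated (best yield strength).
D5: not dominated.
D6: not dominated.
D7: not dominated (best cost).
D8: not dominated.
D9: not dominated.
D10: dominated by D8 (yield strength 781≥254, cost 30≤41, corrosion resistance 4≥2, density 4.9≤6.2).
D11: not dominated.

D1, D2, D3, D4, D5, D6, D7, D8, D9, D11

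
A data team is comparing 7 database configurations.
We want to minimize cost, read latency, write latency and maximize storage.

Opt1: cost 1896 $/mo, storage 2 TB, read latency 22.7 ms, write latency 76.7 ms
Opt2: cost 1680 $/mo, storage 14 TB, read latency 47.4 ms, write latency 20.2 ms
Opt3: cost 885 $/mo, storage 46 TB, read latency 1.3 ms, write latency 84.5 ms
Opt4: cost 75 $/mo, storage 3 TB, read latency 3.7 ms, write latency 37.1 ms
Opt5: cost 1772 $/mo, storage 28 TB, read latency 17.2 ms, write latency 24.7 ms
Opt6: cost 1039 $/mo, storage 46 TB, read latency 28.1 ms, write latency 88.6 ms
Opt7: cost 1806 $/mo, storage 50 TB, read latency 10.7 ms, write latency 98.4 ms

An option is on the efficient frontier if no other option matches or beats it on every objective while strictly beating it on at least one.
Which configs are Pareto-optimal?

Opt1: dominated by Opt4 (cost 75≤1896, storage 3≥2, read latency 3.7≤22.7, write latency 37.1≤76.7).
Opt2: not dominated (best write latency).
Opt3: not dominated (best read latency).
Opt4: not dominated (best cost).
Opt5: not dominated.
Opt6: dominated by Opt3 (cost 885≤1039, storage 46≥46, read latency 1.3≤28.1, write latency 84.5≤88.6).
Opt7: not dominated (best storage).

Opt2, Opt3, Opt4, Opt5, Opt7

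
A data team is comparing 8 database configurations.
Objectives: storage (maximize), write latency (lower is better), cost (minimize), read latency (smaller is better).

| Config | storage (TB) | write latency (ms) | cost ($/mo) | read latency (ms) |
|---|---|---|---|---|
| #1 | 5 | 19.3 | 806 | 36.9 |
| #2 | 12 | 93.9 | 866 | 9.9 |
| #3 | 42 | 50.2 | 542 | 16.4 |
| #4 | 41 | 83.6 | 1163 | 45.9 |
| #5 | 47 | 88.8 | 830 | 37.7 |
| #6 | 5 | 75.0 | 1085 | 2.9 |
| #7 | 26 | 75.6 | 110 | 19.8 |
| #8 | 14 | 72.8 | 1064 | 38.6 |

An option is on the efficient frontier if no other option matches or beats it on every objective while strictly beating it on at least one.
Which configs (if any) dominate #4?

#3

#3: storage 42≥41, write latency 50.2≤83.6, cost 542≤1163, read latency 16.4≤45.9 — dominates #4.
Others (#1, #2, #5, #6, #7, #8) are each worse than #4 on at least one objective.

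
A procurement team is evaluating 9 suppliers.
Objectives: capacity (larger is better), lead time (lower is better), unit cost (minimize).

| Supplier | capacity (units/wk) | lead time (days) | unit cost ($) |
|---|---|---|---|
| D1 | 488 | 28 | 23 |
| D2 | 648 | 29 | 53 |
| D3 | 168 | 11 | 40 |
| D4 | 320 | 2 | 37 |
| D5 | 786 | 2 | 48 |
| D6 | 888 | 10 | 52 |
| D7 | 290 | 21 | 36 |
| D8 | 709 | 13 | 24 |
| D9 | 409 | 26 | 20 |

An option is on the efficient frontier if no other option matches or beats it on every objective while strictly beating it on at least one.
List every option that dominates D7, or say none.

D8: capacity 709≥290, lead time 13≤21, unit cost 24≤36 — dominates D7.
Others (D1, D2, D3, D4, D5, D6, D9) are each worse than D7 on at least one objective.

D8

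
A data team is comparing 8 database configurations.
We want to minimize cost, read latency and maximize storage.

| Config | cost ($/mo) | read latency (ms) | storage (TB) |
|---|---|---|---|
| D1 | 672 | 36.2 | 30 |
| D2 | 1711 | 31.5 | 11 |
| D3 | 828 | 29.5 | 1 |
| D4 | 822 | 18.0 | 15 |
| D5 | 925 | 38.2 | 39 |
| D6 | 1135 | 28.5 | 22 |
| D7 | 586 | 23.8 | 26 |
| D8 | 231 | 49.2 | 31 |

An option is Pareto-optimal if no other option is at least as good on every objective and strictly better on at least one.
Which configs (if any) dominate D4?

none

D1: worse on read latency (36.2 vs 18.0).
D2: worse on cost (1711 vs 822).
D3: worse on cost (828 vs 822).
D5: worse on cost (925 vs 822).
D6: worse on cost (1135 vs 822).
D7: worse on read latency (23.8 vs 18.0).
D8: worse on read latency (49.2 vs 18.0).
No option dominates D4.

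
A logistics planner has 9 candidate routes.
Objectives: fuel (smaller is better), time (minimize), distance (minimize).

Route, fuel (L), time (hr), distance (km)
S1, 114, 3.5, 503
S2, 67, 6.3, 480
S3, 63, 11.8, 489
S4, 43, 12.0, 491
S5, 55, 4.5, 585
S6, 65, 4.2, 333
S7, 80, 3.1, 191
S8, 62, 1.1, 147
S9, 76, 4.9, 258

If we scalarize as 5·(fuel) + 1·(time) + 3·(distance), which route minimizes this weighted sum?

S8

S1: 5·114 + 1·3.5 + 3·503 = 2082.5
S2: 5·67 + 1·6.3 + 3·480 = 1781.3
S3: 5·63 + 1·11.8 + 3·489 = 1793.8
S4: 5·43 + 1·12.0 + 3·491 = 1700.0
S5: 5·55 + 1·4.5 + 3·585 = 2034.5
S6: 5·65 + 1·4.2 + 3·333 = 1328.2
S7: 5·80 + 1·3.1 + 3·191 = 976.1
S8: 5·62 + 1·1.1 + 3·147 = 752.1
S9: 5·76 + 1·4.9 + 3·258 = 1158.9
Lowest: S8 at 752.1.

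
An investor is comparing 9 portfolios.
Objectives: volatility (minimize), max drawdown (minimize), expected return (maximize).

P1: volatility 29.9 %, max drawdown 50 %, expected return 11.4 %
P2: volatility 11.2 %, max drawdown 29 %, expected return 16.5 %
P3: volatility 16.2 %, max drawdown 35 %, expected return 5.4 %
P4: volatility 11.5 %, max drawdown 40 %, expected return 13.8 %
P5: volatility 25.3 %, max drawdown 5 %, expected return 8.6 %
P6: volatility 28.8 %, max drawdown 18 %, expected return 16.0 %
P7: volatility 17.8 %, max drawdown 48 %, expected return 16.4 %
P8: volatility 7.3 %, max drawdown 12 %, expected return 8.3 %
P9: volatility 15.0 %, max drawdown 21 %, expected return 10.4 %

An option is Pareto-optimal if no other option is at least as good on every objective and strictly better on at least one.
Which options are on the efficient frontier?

P1: dominated by P2 (volatility 11.2≤29.9, max drawdown 29≤50, expected return 16.5≥11.4).
P2: not dominated (best expected return).
P3: dominated by P2 (volatility 11.2≤16.2, max drawdown 29≤35, expected return 16.5≥5.4).
P4: dominated by P2 (volatility 11.2≤11.5, max drawdown 29≤40, expected return 16.5≥13.8).
P5: not dominated (best max drawdown).
P6: not dominated.
P7: dominated by P2 (volatility 11.2≤17.8, max drawdown 29≤48, expected return 16.5≥16.4).
P8: not dominated (best volatility).
P9: not dominated.

P2, P5, P6, P8, P9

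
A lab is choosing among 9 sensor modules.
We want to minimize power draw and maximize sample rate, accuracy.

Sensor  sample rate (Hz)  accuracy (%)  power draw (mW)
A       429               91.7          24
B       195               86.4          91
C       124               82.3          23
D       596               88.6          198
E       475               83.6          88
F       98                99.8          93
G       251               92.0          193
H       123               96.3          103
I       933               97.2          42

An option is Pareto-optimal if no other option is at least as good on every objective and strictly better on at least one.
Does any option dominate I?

A: worse on sample rate (429 vs 933).
B: worse on sample rate (195 vs 933).
C: worse on sample rate (124 vs 933).
D: worse on sample rate (596 vs 933).
E: worse on sample rate (475 vs 933).
F: worse on sample rate (98 vs 933).
G: worse on sample rate (251 vs 933).
H: worse on sample rate (123 vs 933).
No option is at least as good as I on every objective and strictly better on one.

No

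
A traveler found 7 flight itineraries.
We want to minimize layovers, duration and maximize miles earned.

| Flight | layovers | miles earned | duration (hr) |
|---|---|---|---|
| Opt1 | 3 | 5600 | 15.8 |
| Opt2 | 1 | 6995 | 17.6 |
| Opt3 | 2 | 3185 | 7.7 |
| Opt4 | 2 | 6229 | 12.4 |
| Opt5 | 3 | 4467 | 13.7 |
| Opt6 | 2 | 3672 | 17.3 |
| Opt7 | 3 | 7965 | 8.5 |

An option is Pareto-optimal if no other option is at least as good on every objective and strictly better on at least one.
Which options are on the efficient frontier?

Opt1: dominated by Opt4 (layovers 2≤3, miles earned 6229≥5600, duration 12.4≤15.8).
Opt2: not dominated (best layovers).
Opt3: not dominated (best duration).
Opt4: not dominated.
Opt5: dominated by Opt4 (layovers 2≤3, miles earned 6229≥4467, duration 12.4≤13.7).
Opt6: dominated by Opt4 (layovers 2≤2, miles earned 6229≥3672, duration 12.4≤17.3).
Opt7: not dominated (best miles earned).

Opt2, Opt3, Opt4, Opt7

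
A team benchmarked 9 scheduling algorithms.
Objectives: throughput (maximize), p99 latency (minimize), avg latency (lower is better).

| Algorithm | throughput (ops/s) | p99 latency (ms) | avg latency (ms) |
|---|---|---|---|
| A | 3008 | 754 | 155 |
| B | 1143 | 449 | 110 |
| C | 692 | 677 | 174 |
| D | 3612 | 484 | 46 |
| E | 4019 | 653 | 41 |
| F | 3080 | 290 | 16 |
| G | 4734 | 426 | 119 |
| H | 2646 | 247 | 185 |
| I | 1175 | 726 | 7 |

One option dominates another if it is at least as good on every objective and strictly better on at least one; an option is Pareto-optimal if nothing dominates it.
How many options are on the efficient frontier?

6

A: dominated by D (throughput 3612≥3008, p99 latency 484≤754, avg latency 46≤155).
B: dominated by F (throughput 3080≥1143, p99 latency 290≤449, avg latency 16≤110).
C: dominated by B (throughput 1143≥692, p99 latency 449≤677, avg latency 110≤174).
D: not dominated.
E: not dominated.
F: not dominated.
G: not dominated (best throughput).
H: not dominated (best p99 latency).
I: not dominated (best avg latency).
Pareto-optimal: D, E, F, G, H, I → 6.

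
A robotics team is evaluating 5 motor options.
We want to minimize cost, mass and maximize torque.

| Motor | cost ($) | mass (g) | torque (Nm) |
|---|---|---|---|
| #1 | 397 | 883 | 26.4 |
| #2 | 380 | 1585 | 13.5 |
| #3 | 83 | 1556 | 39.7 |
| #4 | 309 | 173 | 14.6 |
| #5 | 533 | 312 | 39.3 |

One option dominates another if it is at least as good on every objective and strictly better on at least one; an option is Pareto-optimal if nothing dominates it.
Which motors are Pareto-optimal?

#1, #3, #4, #5

#1: not dominated.
#2: dominated by #3 (cost 83≤380, mass 1556≤1585, torque 39.7≥13.5).
#3: not dominated (best cost).
#4: not dominated (best mass).
#5: not dominated.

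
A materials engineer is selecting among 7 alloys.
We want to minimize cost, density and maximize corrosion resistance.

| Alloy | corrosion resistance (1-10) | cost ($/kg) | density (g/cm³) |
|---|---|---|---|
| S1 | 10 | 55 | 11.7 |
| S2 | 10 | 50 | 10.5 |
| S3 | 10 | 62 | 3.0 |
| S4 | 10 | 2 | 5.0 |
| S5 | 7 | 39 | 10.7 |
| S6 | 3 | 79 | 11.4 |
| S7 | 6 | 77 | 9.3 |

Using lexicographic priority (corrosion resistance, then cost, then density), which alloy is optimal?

First maximize corrosion resistance: best is 10, kept {S1, S2, S3, S4}.
Then minimize cost: best is 2, kept {S4}.

S4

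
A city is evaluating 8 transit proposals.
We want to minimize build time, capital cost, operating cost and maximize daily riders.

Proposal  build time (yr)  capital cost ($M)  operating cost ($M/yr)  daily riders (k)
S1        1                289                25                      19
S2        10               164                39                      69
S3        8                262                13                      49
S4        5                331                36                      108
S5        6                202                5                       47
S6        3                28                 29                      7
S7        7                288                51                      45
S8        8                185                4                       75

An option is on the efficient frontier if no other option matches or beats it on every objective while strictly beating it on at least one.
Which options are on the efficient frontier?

S1, S2, S4, S5, S6, S8

S1: not dominated (best build time).
S2: not dominated.
S3: dominated by S8 (build time 8≤8, capital cost 185≤262, operating cost 4≤13, daily riders 75≥49).
S4: not dominated (best daily riders).
S5: not dominated.
S6: not dominated (best capital cost).
S7: dominated by S5 (build time 6≤7, capital cost 202≤288, operating cost 5≤51, daily riders 47≥45).
S8: not dominated (best operating cost).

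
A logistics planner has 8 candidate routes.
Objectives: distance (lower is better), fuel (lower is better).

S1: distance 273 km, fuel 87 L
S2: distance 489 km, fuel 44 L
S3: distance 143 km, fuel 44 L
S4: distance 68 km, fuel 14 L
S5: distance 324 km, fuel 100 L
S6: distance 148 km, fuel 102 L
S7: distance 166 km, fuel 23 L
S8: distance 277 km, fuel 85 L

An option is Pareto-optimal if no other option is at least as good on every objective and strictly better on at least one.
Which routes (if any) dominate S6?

S3, S4

S3: distance 143≤148, fuel 44≤102 — dominates S6.
S4: distance 68≤148, fuel 14≤102 — dominates S6.
Others (S1, S2, S5, S7, S8) are each worse than S6 on at least one objective.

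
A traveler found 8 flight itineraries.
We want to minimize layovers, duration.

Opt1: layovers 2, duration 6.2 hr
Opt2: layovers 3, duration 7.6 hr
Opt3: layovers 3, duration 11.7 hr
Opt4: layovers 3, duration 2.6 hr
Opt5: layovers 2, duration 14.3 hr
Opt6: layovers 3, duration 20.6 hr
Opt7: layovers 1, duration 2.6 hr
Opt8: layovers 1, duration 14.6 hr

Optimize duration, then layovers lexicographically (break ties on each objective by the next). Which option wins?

Opt7

First minimize duration: best is 2.6, kept {Opt4, Opt7}.
Then minimize layovers: best is 1, kept {Opt7}.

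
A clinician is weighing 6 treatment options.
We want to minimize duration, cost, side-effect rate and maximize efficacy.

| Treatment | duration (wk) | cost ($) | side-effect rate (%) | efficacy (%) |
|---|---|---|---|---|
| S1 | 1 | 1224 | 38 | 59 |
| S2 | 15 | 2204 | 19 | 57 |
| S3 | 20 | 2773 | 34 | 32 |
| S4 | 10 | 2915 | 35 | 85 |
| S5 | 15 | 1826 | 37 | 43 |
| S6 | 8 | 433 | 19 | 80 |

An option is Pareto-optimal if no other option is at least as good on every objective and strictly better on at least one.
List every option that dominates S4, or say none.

S1: worse on side-effect rate (38 vs 35).
S2: worse on duration (15 vs 10).
S3: worse on duration (20 vs 10).
S5: worse on duration (15 vs 10).
S6: worse on efficacy (80 vs 85).
No option dominates S4.

none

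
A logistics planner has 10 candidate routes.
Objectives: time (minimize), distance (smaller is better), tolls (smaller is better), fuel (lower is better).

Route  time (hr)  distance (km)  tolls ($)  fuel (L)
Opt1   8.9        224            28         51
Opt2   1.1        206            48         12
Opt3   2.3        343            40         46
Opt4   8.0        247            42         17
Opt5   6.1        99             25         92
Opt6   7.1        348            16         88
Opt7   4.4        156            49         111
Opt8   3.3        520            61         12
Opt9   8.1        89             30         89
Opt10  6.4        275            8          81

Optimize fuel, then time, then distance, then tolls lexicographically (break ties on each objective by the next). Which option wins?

Opt2

First minimize fuel: best is 12, kept {Opt2, Opt8}.
Then minimize time: best is 1.1, kept {Opt2}.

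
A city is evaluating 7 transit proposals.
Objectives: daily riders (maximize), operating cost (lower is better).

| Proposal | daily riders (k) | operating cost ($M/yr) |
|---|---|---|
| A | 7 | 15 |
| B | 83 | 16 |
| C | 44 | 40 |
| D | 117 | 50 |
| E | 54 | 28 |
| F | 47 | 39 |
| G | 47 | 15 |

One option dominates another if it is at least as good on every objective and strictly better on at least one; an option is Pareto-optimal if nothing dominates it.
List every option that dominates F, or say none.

B, E, G

B: daily riders 83≥47, operating cost 16≤39 — dominates F.
E: daily riders 54≥47, operating cost 28≤39 — dominates F.
G: daily riders 47≥47, operating cost 15≤39 — dominates F.
Others (A, C, D) are each worse than F on at least one objective.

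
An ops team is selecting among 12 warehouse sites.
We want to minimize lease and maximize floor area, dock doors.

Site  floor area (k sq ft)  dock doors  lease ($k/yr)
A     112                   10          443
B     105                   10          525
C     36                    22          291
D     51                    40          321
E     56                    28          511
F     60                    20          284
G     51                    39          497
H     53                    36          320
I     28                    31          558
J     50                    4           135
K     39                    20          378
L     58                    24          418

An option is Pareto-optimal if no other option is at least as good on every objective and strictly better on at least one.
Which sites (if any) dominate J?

A: worse on lease (443 vs 135).
B: worse on lease (525 vs 135).
C: worse on floor area (36 vs 50).
D: worse on lease (321 vs 135).
E: worse on lease (511 vs 135).
F: worse on lease (284 vs 135).
G: worse on lease (497 vs 135).
H: worse on lease (320 vs 135).
I: worse on floor area (28 vs 50).
K: worse on floor area (39 vs 50).
L: worse on lease (418 vs 135).
No option dominates J.

none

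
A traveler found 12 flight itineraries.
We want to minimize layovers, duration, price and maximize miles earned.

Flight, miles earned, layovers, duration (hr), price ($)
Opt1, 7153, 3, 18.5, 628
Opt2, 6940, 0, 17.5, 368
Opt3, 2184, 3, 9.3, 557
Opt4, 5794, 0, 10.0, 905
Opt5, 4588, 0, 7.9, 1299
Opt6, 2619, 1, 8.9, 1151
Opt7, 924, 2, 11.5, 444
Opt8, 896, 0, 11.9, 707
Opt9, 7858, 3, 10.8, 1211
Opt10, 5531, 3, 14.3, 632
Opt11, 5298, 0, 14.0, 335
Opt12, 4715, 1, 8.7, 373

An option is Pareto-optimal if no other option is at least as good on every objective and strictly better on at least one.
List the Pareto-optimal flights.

Opt1: not dominated.
Opt2: not dominated.
Opt3: dominated by Opt12 (miles earned 4715≥2184, layovers 1≤3, duration 8.7≤9.3, price 373≤557).
Opt4: not dominated.
Opt5: not dominated (best duration).
Opt6: dominated by Opt12 (miles earned 4715≥2619, layovers 1≤1, duration 8.7≤8.9, price 373≤1151).
Opt7: dominated by Opt12 (miles earned 4715≥924, layovers 1≤2, duration 8.7≤11.5, price 373≤444).
Opt8: not dominated.
Opt9: not dominated (best miles earned).
Opt10: not dominated.
Opt11: not dominated (best price).
Opt12: not dominated.

Opt1, Opt2, Opt4, Opt5, Opt8, Opt9, Opt10, Opt11, Opt12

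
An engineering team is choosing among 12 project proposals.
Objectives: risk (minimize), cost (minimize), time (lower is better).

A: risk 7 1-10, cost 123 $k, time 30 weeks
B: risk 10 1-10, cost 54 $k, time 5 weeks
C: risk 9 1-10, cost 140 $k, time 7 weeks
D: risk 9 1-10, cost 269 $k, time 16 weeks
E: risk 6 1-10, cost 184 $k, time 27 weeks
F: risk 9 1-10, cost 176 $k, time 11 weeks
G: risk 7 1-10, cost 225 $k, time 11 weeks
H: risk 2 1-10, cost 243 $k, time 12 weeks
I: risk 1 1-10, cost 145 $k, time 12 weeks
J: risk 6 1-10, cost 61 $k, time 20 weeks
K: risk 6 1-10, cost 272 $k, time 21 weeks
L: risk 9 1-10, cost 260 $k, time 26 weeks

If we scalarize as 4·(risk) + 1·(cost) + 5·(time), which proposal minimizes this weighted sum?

A: 4·7 + 1·123 + 5·30 = 301
B: 4·10 + 1·54 + 5·5 = 119
C: 4·9 + 1·140 + 5·7 = 211
D: 4·9 + 1·269 + 5·16 = 385
E: 4·6 + 1·184 + 5·27 = 343
F: 4·9 + 1·176 + 5·11 = 267
G: 4·7 + 1·225 + 5·11 = 308
H: 4·2 + 1·243 + 5·12 = 311
I: 4·1 + 1·145 + 5·12 = 209
J: 4·6 + 1·61 + 5·20 = 185
K: 4·6 + 1·272 + 5·21 = 401
L: 4·9 + 1·260 + 5·26 = 426
Lowest: B at 119.

B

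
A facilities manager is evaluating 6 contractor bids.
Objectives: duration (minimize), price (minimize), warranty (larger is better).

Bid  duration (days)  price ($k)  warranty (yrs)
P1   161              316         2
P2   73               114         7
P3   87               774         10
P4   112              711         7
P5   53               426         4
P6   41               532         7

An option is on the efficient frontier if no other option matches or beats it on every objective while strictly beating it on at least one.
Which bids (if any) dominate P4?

P2: duration 73≤112, price 114≤711, warranty 7≥7 — dominates P4.
P6: duration 41≤112, price 532≤711, warranty 7≥7 — dominates P4.
Others (P1, P3, P5) are each worse than P4 on at least one objective.

P2, P6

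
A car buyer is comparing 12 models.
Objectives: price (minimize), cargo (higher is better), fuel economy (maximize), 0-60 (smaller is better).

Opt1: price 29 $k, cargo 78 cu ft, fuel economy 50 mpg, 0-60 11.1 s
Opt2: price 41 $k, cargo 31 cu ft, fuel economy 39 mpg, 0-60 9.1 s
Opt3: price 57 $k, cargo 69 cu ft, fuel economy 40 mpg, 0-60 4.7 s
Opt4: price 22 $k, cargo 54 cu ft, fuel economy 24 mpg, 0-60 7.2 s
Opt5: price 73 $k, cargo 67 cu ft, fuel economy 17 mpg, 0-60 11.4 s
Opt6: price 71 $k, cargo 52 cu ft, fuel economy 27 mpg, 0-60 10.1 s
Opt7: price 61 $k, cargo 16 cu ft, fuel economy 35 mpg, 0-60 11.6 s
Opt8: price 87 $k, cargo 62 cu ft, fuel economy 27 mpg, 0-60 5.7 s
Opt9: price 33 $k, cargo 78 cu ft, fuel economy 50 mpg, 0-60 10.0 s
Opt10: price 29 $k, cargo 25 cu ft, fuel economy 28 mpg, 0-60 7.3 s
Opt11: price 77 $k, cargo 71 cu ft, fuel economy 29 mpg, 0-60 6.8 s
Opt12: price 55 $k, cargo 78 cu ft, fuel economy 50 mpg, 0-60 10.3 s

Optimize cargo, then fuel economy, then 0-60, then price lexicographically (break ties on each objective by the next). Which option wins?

First maximize cargo: best is 78, kept {Opt1, Opt9, Opt12}.
Then maximize fuel economy: best is 50, kept {Opt1, Opt9, Opt12}.
Then minimize 0-60: best is 10.0, kept {Opt9}.

Opt9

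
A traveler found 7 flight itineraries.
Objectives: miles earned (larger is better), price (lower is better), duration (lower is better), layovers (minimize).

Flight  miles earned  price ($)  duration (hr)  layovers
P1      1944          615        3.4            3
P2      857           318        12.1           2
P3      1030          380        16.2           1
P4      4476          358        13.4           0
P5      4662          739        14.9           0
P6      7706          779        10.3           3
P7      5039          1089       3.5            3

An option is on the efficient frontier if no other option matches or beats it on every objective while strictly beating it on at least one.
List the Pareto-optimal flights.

P1, P2, P4, P5, P6, P7

P1: not dominated (best duration).
P2: not dominated (best price).
P3: dominated by P4 (miles earned 4476≥1030, price 358≤380, duration 13.4≤16.2, layovers 0≤1).
P4: not dominated.
P5: not dominated.
P6: not dominated (best miles earned).
P7: not dominated.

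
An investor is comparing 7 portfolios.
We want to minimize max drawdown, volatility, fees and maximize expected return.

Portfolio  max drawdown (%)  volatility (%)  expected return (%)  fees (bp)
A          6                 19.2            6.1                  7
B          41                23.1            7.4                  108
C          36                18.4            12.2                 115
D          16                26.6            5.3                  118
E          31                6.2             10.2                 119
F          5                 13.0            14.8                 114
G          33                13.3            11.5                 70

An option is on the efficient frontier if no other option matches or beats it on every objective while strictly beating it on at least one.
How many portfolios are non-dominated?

4

A: not dominated (best fees).
B: dominated by G (max drawdown 33≤41, volatility 13.3≤23.1, expected return 11.5≥7.4, fees 70≤108).
C: dominated by F (max drawdown 5≤36, volatility 13.0≤18.4, expected return 14.8≥12.2, fees 114≤115).
D: dominated by A (max drawdown 6≤16, volatility 19.2≤26.6, expected return 6.1≥5.3, fees 7≤118).
E: not dominated (best volatility).
F: not dominated (best max drawdown).
G: not dominated.
Pareto-optimal: A, E, F, G → 4.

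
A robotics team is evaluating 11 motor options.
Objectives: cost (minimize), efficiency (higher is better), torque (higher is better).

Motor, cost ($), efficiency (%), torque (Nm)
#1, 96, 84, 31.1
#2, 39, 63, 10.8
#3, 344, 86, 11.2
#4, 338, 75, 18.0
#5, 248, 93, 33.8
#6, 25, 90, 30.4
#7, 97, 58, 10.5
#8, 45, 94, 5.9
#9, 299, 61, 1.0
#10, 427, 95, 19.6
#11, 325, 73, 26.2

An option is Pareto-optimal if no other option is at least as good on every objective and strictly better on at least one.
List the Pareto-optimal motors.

#1: not dominated.
#2: dominated by #6 (cost 25≤39, efficiency 90≥63, torque 30.4≥10.8).
#3: dominated by #5 (cost 248≤344, efficiency 93≥86, torque 33.8≥11.2).
#4: dominated by #1 (cost 96≤338, efficiency 84≥75, torque 31.1≥18.0).
#5: not dominated (best torque).
#6: not dominated (best cost).
#7: dominated by #1 (cost 96≤97, efficiency 84≥58, torque 31.1≥10.5).
#8: not dominated.
#9: dominated by #1 (cost 96≤299, efficiency 84≥61, torque 31.1≥1.0).
#10: not dominated (best efficiency).
#11: dominated by #1 (cost 96≤325, efficiency 84≥73, torque 31.1≥26.2).

#1, #5, #6, #8, #10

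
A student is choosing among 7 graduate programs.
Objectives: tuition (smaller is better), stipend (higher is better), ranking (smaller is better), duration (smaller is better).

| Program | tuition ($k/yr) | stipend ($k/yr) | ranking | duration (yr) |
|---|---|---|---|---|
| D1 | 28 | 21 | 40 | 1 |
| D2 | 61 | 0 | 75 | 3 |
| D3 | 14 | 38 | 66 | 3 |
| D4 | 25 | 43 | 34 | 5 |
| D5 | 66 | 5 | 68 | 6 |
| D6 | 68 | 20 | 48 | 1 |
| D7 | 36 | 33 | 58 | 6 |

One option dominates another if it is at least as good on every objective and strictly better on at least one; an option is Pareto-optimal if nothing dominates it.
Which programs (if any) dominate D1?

D2: worse on tuition (61 vs 28).
D3: worse on ranking (66 vs 40).
D4: worse on duration (5 vs 1).
D5: worse on tuition (66 vs 28).
D6: worse on tuition (68 vs 28).
D7: worse on tuition (36 vs 28).
No option dominates D1.

none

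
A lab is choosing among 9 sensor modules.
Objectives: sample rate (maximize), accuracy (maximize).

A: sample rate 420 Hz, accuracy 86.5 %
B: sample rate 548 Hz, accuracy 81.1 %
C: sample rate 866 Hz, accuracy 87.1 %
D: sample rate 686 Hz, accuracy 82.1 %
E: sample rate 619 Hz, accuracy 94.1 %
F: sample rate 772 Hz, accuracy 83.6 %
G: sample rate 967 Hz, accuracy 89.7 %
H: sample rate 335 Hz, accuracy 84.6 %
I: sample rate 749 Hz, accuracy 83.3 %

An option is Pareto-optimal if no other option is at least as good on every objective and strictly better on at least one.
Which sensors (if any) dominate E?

A: worse on sample rate (420 vs 619).
B: worse on sample rate (548 vs 619).
C: worse on accuracy (87.1 vs 94.1).
D: worse on accuracy (82.1 vs 94.1).
F: worse on accuracy (83.6 vs 94.1).
G: worse on accuracy (89.7 vs 94.1).
H: worse on sample rate (335 vs 619).
I: worse on accuracy (83.3 vs 94.1).
No option dominates E.

none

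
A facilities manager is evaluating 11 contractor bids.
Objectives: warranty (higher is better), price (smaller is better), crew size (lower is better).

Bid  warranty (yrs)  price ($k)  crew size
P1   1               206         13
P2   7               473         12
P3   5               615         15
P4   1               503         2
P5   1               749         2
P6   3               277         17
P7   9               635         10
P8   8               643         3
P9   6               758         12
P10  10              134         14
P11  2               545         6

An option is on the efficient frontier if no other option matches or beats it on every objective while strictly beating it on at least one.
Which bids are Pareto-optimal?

P1: not dominated.
P2: not dominated.
P3: dominated by P2 (warranty 7≥5, price 473≤615, crew size 12≤15).
P4: not dominated.
P5: dominated by P4 (warranty 1≥1, price 503≤749, crew size 2≤2).
P6: dominated by P10 (warranty 10≥3, price 134≤277, crew size 14≤17).
P7: not dominated.
P8: not dominated.
P9: dominated by P2 (warranty 7≥6, price 473≤758, crew size 12≤12).
P10: not dominated (best warranty).
P11: not dominated.

P1, P2, P4, P7, P8, P10, P11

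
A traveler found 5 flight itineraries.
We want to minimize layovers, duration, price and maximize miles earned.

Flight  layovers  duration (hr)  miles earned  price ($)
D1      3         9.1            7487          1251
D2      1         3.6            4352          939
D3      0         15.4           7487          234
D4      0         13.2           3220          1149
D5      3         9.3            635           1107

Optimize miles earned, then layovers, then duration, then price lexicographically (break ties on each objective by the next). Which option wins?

D3

First maximize miles earned: best is 7487, kept {D1, D3}.
Then minimize layovers: best is 0, kept {D3}.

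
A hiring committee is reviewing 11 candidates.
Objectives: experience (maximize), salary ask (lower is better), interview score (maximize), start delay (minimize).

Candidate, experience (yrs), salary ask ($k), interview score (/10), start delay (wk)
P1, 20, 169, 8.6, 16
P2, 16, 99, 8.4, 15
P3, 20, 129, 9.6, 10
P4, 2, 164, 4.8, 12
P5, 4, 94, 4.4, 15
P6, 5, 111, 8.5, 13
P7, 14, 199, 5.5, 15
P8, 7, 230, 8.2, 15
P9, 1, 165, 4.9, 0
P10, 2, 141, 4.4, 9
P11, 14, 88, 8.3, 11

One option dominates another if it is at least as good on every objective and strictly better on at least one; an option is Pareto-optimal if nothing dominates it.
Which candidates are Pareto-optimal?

P1: dominated by P3 (experience 20≥20, salary ask 129≤169, interview score 9.6≥8.6, start delay 10≤16).
P2: not dominated.
P3: not dominated (best interview score).
P4: dominated by P3 (experience 20≥2, salary ask 129≤164, interview score 9.6≥4.8, start delay 10≤12).
P5: dominated by P11 (experience 14≥4, salary ask 88≤94, interview score 8.3≥4.4, start delay 11≤15).
P6: not dominated.
P7: dominated by P2 (experience 16≥14, salary ask 99≤199, interview score 8.4≥5.5, start delay 15≤15).
P8: dominated by P2 (experience 16≥7, salary ask 99≤230, interview score 8.4≥8.2, start delay 15≤15).
P9: not dominated (best start delay).
P10: not dominated.
P11: not dominated (best salary ask).

P2, P3, P6, P9, P10, P11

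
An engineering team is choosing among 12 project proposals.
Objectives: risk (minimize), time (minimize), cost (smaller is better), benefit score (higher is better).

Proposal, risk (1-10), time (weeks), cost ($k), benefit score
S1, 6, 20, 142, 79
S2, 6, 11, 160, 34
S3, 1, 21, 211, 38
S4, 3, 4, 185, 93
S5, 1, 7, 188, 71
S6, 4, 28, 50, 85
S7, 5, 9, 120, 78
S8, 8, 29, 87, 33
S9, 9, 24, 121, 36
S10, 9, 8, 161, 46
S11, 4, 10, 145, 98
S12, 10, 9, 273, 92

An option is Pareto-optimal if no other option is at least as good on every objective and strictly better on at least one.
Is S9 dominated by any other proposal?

Yes

S7 vs S9: risk 5≤9, time 9≤24, cost 120≤121, benefit score 78≥36 — S7 is at least as good on every objective and strictly better on at least one, so S7 dominates S9.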